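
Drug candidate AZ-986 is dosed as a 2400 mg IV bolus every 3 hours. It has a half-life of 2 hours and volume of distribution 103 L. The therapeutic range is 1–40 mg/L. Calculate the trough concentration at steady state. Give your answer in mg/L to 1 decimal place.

12.7 mg/L

k = ln2/t½ = ln2/2 ≈ 0.346574 h⁻¹; fraction remaining f = e^(−kτ) = e^(−0.346574×3) ≈ 0.3536.
Accumulation ratio R = 1/(1 − f) ≈ 1/0.6464 ≈ 1.5470.
Each bolus raises the concentration by D/Vd = 2400/103 ≈ 23.301 mg/L.
Cmax,ss = C₀/(1 − f) ≈ 23.301/0.6464 ≈ 36.047 mg/L.
Steady-state trough Cmin,ss = Cmax,ss·f ≈ 36.047 × 0.3536 ≈ 12.746 mg/L.
Trough 12.7 mg/L vs MEC 1 mg/L: adequate.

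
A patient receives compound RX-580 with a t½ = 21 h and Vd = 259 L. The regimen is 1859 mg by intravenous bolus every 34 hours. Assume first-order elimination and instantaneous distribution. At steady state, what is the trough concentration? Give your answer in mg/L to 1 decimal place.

Over one 34-h interval, 34/21 ≈ 1.619 half-lives elapse, leaving f ≈ 0.3256 of each dose.
At steady state, accumulation factor R = 1/(1 − e^(−kτ)) ≈ 1.4828.
Single-dose peak C₀ = D/Vd = 1859/259 ≈ 7.178 mg/L.
Steady-state peak Cmax,ss = C₀·R ≈ 7.178 × 1.4828 ≈ 10.644 mg/L.
One interval later, Cmin,ss = Cmax,ss·e^(−kτ) ≈ 10.644 × 0.3256 ≈ 3.466 mg/L.

3.5 mg/L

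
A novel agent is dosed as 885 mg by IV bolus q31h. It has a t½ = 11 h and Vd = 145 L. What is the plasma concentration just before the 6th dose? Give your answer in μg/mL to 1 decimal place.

1.0 μg/mL

f = (1/2)^(τ/t½) = (1/2)^(31/11) ≈ 0.1418.
C₀ = D/Vd = 885/145 ≈ 6.103 μg/mL.
Before the 6th dose, 5 doses have been given. Superposition: Cmin = C₀·(f + f² + … + f^5).
≈ 6.103 × (0.1418 + 0.0201 + 0.0029 + 0.0004 + 0.0001) ≈ 6.103 × 0.1653 ≈ 1.009 μg/mL.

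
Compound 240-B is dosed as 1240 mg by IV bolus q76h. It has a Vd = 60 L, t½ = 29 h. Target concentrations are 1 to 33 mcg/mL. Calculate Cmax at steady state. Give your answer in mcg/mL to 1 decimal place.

24.7 mcg/mL

Over one 76-h interval, 76/29 ≈ 2.6207 half-lives elapse, leaving f ≈ 0.1626 of each dose.
Accumulation ratio R = 1/(1 − f) ≈ 1/0.8374 ≈ 1.1942.
Single-dose peak C₀ = D/Vd = 1240/60 ≈ 20.667 mcg/mL.
Steady-state peak Cmax,ss = C₀·R ≈ 20.667 × 1.1942 ≈ 24.681 mcg/mL.
Peak 24.7 mcg/mL vs MTC 33 mcg/mL: below toxic threshold.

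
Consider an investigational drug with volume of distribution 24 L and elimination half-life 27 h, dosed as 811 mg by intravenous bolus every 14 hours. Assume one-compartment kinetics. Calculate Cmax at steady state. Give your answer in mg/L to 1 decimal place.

111.9 mg/L

k = ln2/t½ = ln2/27 ≈ 0.025672 h⁻¹; fraction remaining f = e^(−kτ) = e^(−0.025672×14) ≈ 0.6981.
At steady state, accumulation factor R = 1/(1 − e^(−kτ)) ≈ 3.3124.
Each bolus raises the concentration by D/Vd = 811/24 ≈ 33.792 mg/L.
Steady-state peak Cmax,ss = C₀·R ≈ 33.792 × 3.3124 ≈ 111.933 mg/L.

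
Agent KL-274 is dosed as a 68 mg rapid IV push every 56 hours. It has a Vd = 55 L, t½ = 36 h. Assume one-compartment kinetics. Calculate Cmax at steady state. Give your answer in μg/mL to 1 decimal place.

1.9 μg/mL

Over one 56-h interval, 56/36 ≈ 1.5556 half-lives elapse, leaving f ≈ 0.3402 of each dose.
At steady state, accumulation factor R = 1/(1 − e^(−kτ)) ≈ 1.5156.
Single-dose peak C₀ = D/Vd = 68/55 ≈ 1.236 μg/mL.
Steady-state peak Cmax,ss = C₀·R ≈ 1.236 × 1.5156 ≈ 1.873 μg/mL.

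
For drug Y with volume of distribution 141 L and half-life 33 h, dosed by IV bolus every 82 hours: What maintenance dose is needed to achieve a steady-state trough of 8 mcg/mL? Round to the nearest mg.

5186 mg

τ/t½ = 82/33 ≈ 2.4848, so f = (1/2)^(82/33) ≈ 0.178643.
Cmin,ss = (D/Vd)·f/(1−f), so D = Cmin,ss·Vd·(1−f)/f.
D = 8 × 141 × (1−f)/f ≈ 8 × 141 × 4.59776 ≈ 5186.27 mg.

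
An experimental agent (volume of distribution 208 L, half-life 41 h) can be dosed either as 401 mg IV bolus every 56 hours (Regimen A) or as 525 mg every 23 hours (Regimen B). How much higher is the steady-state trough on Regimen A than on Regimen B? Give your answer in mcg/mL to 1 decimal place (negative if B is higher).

Regimen A: f = (1/2)^(56/41) ≈ 0.3880; Cmin,ss = (401/208)·f/(1−f) ≈ 1.222 mcg/mL.
Regimen B: f = (1/2)^(23/41) ≈ 0.6778; Cmin,ss = (525/208)·f/(1−f) ≈ 5.310 mcg/mL.
Difference ≈ 1.222 − 5.310 ≈ -4.088 mcg/mL.

-4.1 mcg/mL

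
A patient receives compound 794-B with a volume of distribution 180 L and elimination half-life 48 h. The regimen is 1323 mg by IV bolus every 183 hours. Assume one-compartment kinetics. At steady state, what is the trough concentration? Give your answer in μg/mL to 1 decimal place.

k = ln2/t½ = ln2/48 ≈ 0.014441 h⁻¹; fraction remaining f = e^(−kτ) = e^(−0.014441×183) ≈ 0.0712.
Accumulation ratio R = 1/(1 − f) ≈ 1/0.9288 ≈ 1.0767.
Each bolus raises the concentration by D/Vd = 1323/180 ≈ 7.350 μg/mL.
Cmax,ss = C₀/(1 − f) ≈ 7.350/0.9288 ≈ 7.913 μg/mL.
One interval later, Cmin,ss = Cmax,ss·e^(−kτ) ≈ 7.913 × 0.0712 ≈ 0.563 μg/mL.

0.6 μg/mL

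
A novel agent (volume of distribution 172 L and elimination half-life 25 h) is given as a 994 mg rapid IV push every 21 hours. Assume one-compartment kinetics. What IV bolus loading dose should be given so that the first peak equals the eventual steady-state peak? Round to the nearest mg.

2252 mg

f = (1/2)^(21/25) ≈ 0.558644; accumulation ratio R = 1/(1−f) ≈ 2.26574.
Loading dose to hit Cmax,ss on first dose: D_load = D_maint·R ≈ 994 × 2.26574 ≈ 2252.15 mg.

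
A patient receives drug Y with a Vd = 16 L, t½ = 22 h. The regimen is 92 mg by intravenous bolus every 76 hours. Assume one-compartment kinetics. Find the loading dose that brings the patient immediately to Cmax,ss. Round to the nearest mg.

101 mg

f = (1/2)^(76/22) ≈ 0.091218; accumulation ratio R = 1/(1−f) ≈ 1.10037.
Loading dose to hit Cmax,ss on first dose: D_load = D_maint·R ≈ 92 × 1.10037 ≈ 101.23 mg.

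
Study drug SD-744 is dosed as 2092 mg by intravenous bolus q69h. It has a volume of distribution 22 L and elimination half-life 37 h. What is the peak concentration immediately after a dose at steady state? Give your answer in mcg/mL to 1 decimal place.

131.1 mcg/mL

τ/t½ = 69/37 ≈ 1.8649, so fraction remaining f = (1/2)^(69/37) ≈ 0.2745.
Accumulation ratio R = 1/(1 − f) ≈ 1/0.7255 ≈ 1.3784.
Each bolus raises the concentration by D/Vd = 2092/22 ≈ 95.091 mcg/mL.
Steady-state peak Cmax,ss = C₀·R ≈ 95.091 × 1.3784 ≈ 131.073 mcg/mL.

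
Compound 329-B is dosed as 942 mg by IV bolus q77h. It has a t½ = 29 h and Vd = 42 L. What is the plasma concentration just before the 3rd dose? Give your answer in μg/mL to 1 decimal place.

f = (1/2)^(τ/t½) = (1/2)^(77/29) ≈ 0.1587.
C₀ = D/Vd = 942/42 ≈ 22.429 μg/mL.
Before the 3rd dose, 2 doses have been given. Superposition: Cmin = C₀·(f + f²).
≈ 22.429 × (0.1587 + 0.0252) ≈ 22.429 × 0.1839 ≈ 4.125 μg/mL.

4.1 μg/mL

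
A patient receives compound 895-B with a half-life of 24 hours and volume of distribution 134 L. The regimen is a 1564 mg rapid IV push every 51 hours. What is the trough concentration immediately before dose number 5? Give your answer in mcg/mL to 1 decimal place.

f = (1/2)^(τ/t½) = (1/2)^(51/24) ≈ 0.2293.
C₀ = D/Vd = 1564/134 ≈ 11.672 mcg/mL.
Before the 5th dose, 4 doses have been given. Superposition: Cmin = C₀·(f + f² + … + f^4).
≈ 11.672 × (0.2293 + 0.0526 + 0.0121 + 0.0028) ≈ 11.672 × 0.2968 ≈ 3.464 mcg/mL.

3.5 mcg/mL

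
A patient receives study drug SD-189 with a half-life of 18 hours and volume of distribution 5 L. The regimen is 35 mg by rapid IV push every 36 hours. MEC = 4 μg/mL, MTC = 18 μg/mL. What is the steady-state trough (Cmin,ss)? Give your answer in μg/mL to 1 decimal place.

2.3 μg/mL

τ = 36 h = 2 half-lives, so f = (1/2)^2 = 0.25.
At steady state, R = 1/(1 − 0.25) = 4/3.
Single-dose peak C₀ = D/Vd = 35/5 = 7 μg/mL.
Steady-state peak Cmax,ss = C₀·R = 7 × 4/3 ≈ 9.333 μg/mL.
Steady-state trough Cmin,ss = Cmax,ss·f ≈ 9.333 × 0.25 ≈ 2.333 μg/mL.
Trough 2.3 μg/mL vs MEC 4 μg/mL: subtherapeutic.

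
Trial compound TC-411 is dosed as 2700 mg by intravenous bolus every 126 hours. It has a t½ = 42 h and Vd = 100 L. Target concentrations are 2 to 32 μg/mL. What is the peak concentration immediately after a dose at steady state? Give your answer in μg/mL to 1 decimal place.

The dosing interval is 3 half-lives, so f = 2^(−3) = 0.125.
Accumulation ratio R = 1/(1 − f) = 1/0.875 = 8/7.
Single-dose peak C₀ = D/Vd = 2700/100 = 27 μg/mL.
Steady-state peak Cmax,ss = C₀·R = 27 × 8/7 ≈ 30.857 μg/mL.
Peak 30.9 μg/mL vs MTC 32 μg/mL: below toxic threshold.

30.9 μg/mL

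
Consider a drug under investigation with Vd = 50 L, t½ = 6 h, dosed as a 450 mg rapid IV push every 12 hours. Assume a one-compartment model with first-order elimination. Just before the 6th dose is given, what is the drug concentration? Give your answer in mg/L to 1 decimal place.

f = (1/2)^(τ/t½) = (1/2)^(12/6) ≈ 0.2500.
C₀ = D/Vd = 450/50 ≈ 9.000 mg/L.
Before the 6th dose, 5 doses have been given. Superposition: Cmin = C₀·(f + f² + … + f^5).
≈ 9.000 × (0.2500 + 0.0625 + 0.0156 + 0.0039 + 0.0010) ≈ 9.000 × 0.3330 ≈ 2.997 mg/L.

3.0 mg/L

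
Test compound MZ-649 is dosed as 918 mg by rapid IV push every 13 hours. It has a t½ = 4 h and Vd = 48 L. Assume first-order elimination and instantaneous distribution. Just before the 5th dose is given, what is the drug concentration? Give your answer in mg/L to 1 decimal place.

f = (1/2)^(τ/t½) = (1/2)^(13/4) ≈ 0.1051.
C₀ = D/Vd = 918/48 ≈ 19.125 mg/L.
Before the 5th dose, 4 doses have been given. Superposition: Cmin = C₀·(f + f² + … + f^4).
≈ 19.125 × (0.1051 + 0.0110 + 0.0012 + 0.0001) ≈ 19.125 × 0.1174 ≈ 2.245 mg/L.

2.2 mg/L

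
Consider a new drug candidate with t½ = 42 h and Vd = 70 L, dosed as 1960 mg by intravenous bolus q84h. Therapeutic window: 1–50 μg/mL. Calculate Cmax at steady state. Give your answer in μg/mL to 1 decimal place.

τ = 84 h = 2 half-lives, so f = (1/2)^2 = 0.25.
Accumulation ratio R = 1/(1 − f) = 1/0.75 = 4/3.
Single-dose peak C₀ = D/Vd = 1960/70 = 28 μg/mL.
Steady-state peak Cmax,ss = C₀·R = 28 × 4/3 ≈ 37.333 μg/mL.
Peak 37.3 μg/mL vs MTC 50 μg/mL: below toxic threshold.

37.3 μg/mL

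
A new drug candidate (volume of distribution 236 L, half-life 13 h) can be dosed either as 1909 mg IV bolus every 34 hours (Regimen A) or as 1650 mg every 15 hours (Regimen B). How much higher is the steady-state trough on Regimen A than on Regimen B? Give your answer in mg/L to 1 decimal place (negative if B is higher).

Regimen A: f = (1/2)^(34/13) ≈ 0.1632; Cmin,ss = (1909/236)·f/(1−f) ≈ 1.578 mg/L.
Regimen B: f = (1/2)^(15/13) ≈ 0.4494; Cmin,ss = (1650/236)·f/(1−f) ≈ 5.706 mg/L.
Difference ≈ 1.578 − 5.706 ≈ -4.128 mg/L.

-4.1 mg/L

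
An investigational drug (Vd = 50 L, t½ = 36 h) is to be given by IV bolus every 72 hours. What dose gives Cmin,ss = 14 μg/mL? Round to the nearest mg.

τ/t½ = 72/36 ≈ 2, so f = (1/2)^(72/36) ≈ 0.250000.
Cmin,ss = (D/Vd)·f/(1−f), so D = Cmin,ss·Vd·(1−f)/f.
D = 14 × 50 × (1−f)/f ≈ 14 × 50 × 3.00000 ≈ 2100.00 mg.

2100 mg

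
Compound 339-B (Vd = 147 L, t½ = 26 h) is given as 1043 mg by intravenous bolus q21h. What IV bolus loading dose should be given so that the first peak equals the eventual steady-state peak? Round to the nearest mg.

f = (1/2)^(21/26) ≈ 0.571295; accumulation ratio R = 1/(1−f) ≈ 2.33261.
Loading dose to hit Cmax,ss on first dose: D_load = D_maint·R ≈ 1043 × 2.33261 ≈ 2432.91 mg.

2433 mg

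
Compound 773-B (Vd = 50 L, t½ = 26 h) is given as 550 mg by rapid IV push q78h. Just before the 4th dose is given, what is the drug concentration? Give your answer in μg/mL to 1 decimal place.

1.6 μg/mL

f = (1/2)^(τ/t½) = (1/2)^(78/26) ≈ 0.1250.
C₀ = D/Vd = 550/50 ≈ 11.000 μg/mL.
Before the 4th dose, 3 doses have been given. Superposition: Cmin = C₀·(f + f² + … + f^3).
≈ 11.000 × (0.1250 + 0.0156 + 0.0020) ≈ 11.000 × 0.1426 ≈ 1.569 μg/mL.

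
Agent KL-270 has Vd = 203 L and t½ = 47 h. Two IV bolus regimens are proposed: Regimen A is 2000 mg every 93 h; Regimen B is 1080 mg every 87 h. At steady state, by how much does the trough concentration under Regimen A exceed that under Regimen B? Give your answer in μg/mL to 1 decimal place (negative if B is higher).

1.3 μg/mL

Regimen A: f = (1/2)^(93/47) ≈ 0.2537; Cmin,ss = (2000/203)·f/(1−f) ≈ 3.349 μg/mL.
Regimen B: f = (1/2)^(87/47) ≈ 0.2772; Cmin,ss = (1080/203)·f/(1−f) ≈ 2.040 μg/mL.
Difference ≈ 3.349 − 2.040 ≈ 1.309 μg/mL.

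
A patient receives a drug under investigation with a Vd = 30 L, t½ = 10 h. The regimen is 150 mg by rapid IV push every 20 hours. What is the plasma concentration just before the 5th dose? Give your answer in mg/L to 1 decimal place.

1.7 mg/L

f = (1/2)^(τ/t½) = (1/2)^(20/10) ≈ 0.2500.
C₀ = D/Vd = 150/30 ≈ 5.000 mg/L.
Before the 5th dose, 4 doses have been given. Superposition: Cmin = C₀·(f + f² + … + f^4).
≈ 5.000 × (0.2500 + 0.0625 + 0.0156 + 0.0039) ≈ 5.000 × 0.3320 ≈ 1.660 mg/L.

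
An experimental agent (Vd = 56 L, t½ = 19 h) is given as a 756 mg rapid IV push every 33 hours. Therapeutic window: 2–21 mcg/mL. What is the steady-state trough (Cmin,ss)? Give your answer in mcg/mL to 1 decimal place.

k = ln2/t½ = ln2/19 ≈ 0.036481 h⁻¹; fraction remaining f = e^(−kτ) = e^(−0.036481×33) ≈ 0.3000.
Each bolus raises the concentration by D/Vd = 756/56 ≈ 13.500 mcg/mL.
Steady-state trough Cmin,ss = C₀·f/(1−f) ≈ 13.500 × 0.3000/0.7000 ≈ 5.786 mcg/mL.
Trough 5.8 mcg/mL vs MEC 2 mcg/mL: adequate.

5.8 mcg/mL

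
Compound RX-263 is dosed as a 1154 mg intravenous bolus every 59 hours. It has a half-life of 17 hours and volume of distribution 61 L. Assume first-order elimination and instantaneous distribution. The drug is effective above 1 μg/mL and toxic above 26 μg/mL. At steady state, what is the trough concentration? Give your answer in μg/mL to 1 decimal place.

k = ln2/t½ = ln2/17 ≈ 0.040773 h⁻¹; fraction remaining f = e^(−kτ) = e^(−0.040773×59) ≈ 0.0902.
Each bolus raises the concentration by D/Vd = 1154/61 ≈ 18.918 μg/mL.
Steady-state trough Cmin,ss = C₀·f/(1−f) ≈ 18.918 × 0.0902/0.9098 ≈ 1.876 μg/mL.
Trough 1.9 μg/mL vs MEC 1 μg/mL: adequate.

1.9 μg/mL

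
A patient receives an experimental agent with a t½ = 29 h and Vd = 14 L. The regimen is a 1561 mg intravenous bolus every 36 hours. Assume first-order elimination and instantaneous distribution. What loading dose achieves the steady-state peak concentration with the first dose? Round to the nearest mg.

f = (1/2)^(36/29) ≈ 0.422968; accumulation ratio R = 1/(1−f) ≈ 1.73301.
Loading dose to hit Cmax,ss on first dose: D_load = D_maint·R ≈ 1561 × 1.73301 ≈ 2705.23 mg.

2705 mg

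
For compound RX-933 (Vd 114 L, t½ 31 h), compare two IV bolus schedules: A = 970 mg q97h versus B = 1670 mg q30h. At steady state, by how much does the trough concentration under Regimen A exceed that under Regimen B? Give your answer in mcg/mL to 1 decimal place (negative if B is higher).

-14.2 mcg/mL

Regimen A: f = (1/2)^(97/31) ≈ 0.1143; Cmin,ss = (970/114)·f/(1−f) ≈ 1.098 mcg/mL.
Regimen B: f = (1/2)^(30/31) ≈ 0.5113; Cmin,ss = (1670/114)·f/(1−f) ≈ 15.327 mcg/mL.
Difference ≈ 1.098 − 15.327 ≈ -14.229 mcg/mL.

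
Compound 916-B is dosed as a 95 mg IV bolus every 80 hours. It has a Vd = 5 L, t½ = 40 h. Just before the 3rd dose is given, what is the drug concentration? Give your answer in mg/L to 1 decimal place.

f = (1/2)^(τ/t½) = (1/2)^(80/40) ≈ 0.2500.
C₀ = D/Vd = 95/5 ≈ 19.000 mg/L.
Before the 3rd dose, 2 doses have been given. Superposition: Cmin = C₀·(f + f²).
≈ 19.000 × (0.2500 + 0.0625) ≈ 19.000 × 0.3125 ≈ 5.938 mg/L.

5.9 mg/L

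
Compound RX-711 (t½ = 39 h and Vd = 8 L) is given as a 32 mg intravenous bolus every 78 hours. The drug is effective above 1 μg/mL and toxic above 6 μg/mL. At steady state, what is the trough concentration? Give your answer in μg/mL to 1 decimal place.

τ = 78 h = 2 half-lives, so f = (1/2)^2 = 0.25.
Accumulation ratio R = 1/(1 − f) = 1/0.75 = 4/3.
Single-dose peak C₀ = D/Vd = 32/8 = 4 μg/mL.
Steady-state peak Cmax,ss = C₀·R = 4 × 4/3 ≈ 5.333 μg/mL.
Steady-state trough Cmin,ss = Cmax,ss·f ≈ 5.333 × 0.25 ≈ 1.333 μg/mL.
Trough 1.3 μg/mL vs MEC 1 μg/mL: adequate.

1.3 μg/mL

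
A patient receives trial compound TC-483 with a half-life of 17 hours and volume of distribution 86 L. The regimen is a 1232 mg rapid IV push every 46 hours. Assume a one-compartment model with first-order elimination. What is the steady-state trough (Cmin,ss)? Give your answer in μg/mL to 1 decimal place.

2.6 μg/mL

k = ln2/t½ = ln2/17 ≈ 0.040773 h⁻¹; fraction remaining f = e^(−kτ) = e^(−0.040773×46) ≈ 0.1533.
Accumulation ratio R = 1/(1 − f) ≈ 1/0.8467 ≈ 1.1811.
Single-dose peak C₀ = D/Vd = 1232/86 ≈ 14.326 μg/mL.
Cmax,ss = C₀/(1 − f) ≈ 14.326/0.8467 ≈ 16.920 μg/mL.
Steady-state trough Cmin,ss = Cmax,ss·f ≈ 16.920 × 0.1533 ≈ 2.594 μg/mL.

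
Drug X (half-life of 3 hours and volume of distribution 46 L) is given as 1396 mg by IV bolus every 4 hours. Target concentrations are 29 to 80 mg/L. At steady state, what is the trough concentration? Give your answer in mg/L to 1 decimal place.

20.0 mg/L

τ/t½ = 4/3 ≈ 1.3333, so fraction remaining f = (1/2)^(4/3) ≈ 0.3969.
Each bolus raises the concentration by D/Vd = 1396/46 ≈ 30.348 mg/L.
Steady-state trough Cmin,ss = C₀·f/(1−f) ≈ 30.348 × 0.3969/0.6031 ≈ 19.972 mg/L.
Trough 20.0 mg/L vs MEC 29 mg/L: subtherapeutic.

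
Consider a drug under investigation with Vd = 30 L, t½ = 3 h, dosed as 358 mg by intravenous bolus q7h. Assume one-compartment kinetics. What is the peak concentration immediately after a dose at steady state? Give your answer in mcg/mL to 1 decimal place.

14.9 mcg/mL

τ/t½ = 7/3 ≈ 2.3333, so fraction remaining f = (1/2)^(7/3) ≈ 0.1984.
At steady state, accumulation factor R = 1/(1 − e^(−kτ)) ≈ 1.2475.
Single-dose peak C₀ = D/Vd = 358/30 ≈ 11.933 mcg/mL.
Steady-state peak Cmax,ss = C₀·R ≈ 11.933 × 1.2475 ≈ 14.886 mcg/mL.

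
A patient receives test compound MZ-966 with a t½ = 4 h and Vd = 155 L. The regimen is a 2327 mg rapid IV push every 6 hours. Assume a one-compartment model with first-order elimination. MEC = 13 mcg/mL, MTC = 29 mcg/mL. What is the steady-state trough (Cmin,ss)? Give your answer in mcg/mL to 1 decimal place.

8.2 mcg/mL

τ/t½ = 6/4 ≈ 1.5, so fraction remaining f = (1/2)^(6/4) ≈ 0.3536.
At steady state, accumulation factor R = 1/(1 − e^(−kτ)) ≈ 1.5470.
Single-dose peak C₀ = D/Vd = 2327/155 ≈ 15.013 mcg/mL.
Cmax,ss = C₀/(1 − f) ≈ 15.013/0.6464 ≈ 23.226 mcg/mL.
One interval later, Cmin,ss = Cmax,ss·e^(−kτ) ≈ 23.226 × 0.3536 ≈ 8.213 mcg/mL.
Trough 8.2 mcg/mL vs MEC 13 mcg/mL: subtherapeutic.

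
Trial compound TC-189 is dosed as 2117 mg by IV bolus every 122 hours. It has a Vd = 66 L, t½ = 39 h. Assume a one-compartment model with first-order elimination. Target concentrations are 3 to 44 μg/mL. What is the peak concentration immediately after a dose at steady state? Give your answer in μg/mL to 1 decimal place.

36.2 μg/mL

k = ln2/t½ = ln2/39 ≈ 0.017773 h⁻¹; fraction remaining f = e^(−kτ) = e^(−0.017773×122) ≈ 0.1144.
Accumulation ratio R = 1/(1 − f) ≈ 1/0.8856 ≈ 1.1292.
Single-dose peak C₀ = D/Vd = 2117/66 ≈ 32.076 μg/mL.
Steady-state peak Cmax,ss = C₀·R ≈ 32.076 × 1.1292 ≈ 36.220 μg/mL.
Peak 36.2 μg/mL vs MTC 44 μg/mL: below toxic threshold.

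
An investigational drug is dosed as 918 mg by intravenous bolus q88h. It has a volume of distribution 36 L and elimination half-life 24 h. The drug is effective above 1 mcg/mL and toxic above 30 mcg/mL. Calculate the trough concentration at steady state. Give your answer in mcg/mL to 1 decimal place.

Over one 88-h interval, 88/24 ≈ 3.6667 half-lives elapse, leaving f ≈ 0.0787 of each dose.
At steady state, accumulation factor R = 1/(1 − e^(−kτ)) ≈ 1.0854.
Single-dose peak C₀ = D/Vd = 918/36 ≈ 25.500 mcg/mL.
Steady-state peak Cmax,ss = C₀·R ≈ 25.500 × 1.0854 ≈ 27.678 mcg/mL.
One interval later, Cmin,ss = Cmax,ss·e^(−kτ) ≈ 27.678 × 0.0787 ≈ 2.178 mcg/mL.
Trough 2.2 mcg/mL vs MEC 1 mcg/mL: adequate.

2.2 mcg/mL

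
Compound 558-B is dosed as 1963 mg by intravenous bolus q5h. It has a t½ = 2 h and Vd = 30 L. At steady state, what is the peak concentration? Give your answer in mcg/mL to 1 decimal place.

k = ln2/t½ = ln2/2 ≈ 0.346574 h⁻¹; fraction remaining f = e^(−kτ) = e^(−0.346574×5) ≈ 0.1768.
Accumulation ratio R = 1/(1 − f) ≈ 1/0.8232 ≈ 1.2148.
Each bolus raises the concentration by D/Vd = 1963/30 ≈ 65.433 mcg/mL.
Steady-state peak Cmax,ss = C₀·R ≈ 65.433 × 1.2148 ≈ 79.488 mcg/mL.

79.5 mcg/mL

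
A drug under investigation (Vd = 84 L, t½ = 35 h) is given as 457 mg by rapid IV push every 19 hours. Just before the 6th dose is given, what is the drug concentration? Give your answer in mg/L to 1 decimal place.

f = (1/2)^(τ/t½) = (1/2)^(19/35) ≈ 0.6864.
C₀ = D/Vd = 457/84 ≈ 5.440 mg/L.
Before the 6th dose, 5 doses have been given. Superposition: Cmin = C₀·(f + f² + … + f^5).
≈ 5.440 × (0.6864 + 0.4711 + 0.3234 + 0.2220 + 0.1524) ≈ 5.440 × 1.8553 ≈ 10.093 mg/L.

10.1 mg/L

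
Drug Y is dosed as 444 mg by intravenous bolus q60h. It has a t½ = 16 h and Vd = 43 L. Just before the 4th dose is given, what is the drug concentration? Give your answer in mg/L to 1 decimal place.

0.8 mg/L

f = (1/2)^(τ/t½) = (1/2)^(60/16) ≈ 0.0743.
C₀ = D/Vd = 444/43 ≈ 10.326 mg/L.
Before the 4th dose, 3 doses have been given. Superposition: Cmin = C₀·(f + f² + … + f^3).
≈ 10.326 × (0.0743 + 0.0055 + 0.0004) ≈ 10.326 × 0.0802 ≈ 0.828 mg/L.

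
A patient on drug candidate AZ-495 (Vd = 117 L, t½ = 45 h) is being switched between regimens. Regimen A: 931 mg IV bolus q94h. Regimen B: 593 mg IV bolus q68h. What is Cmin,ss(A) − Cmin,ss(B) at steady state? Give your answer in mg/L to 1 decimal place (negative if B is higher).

Regimen A: f = (1/2)^(94/45) ≈ 0.2351; Cmin,ss = (931/117)·f/(1−f) ≈ 2.446 mg/L.
Regimen B: f = (1/2)^(68/45) ≈ 0.3508; Cmin,ss = (593/117)·f/(1−f) ≈ 2.739 mg/L.
Difference ≈ 2.446 − 2.739 ≈ -0.293 mg/L.

-0.3 mg/L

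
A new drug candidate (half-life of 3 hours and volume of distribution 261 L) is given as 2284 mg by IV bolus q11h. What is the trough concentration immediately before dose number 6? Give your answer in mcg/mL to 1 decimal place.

0.7 mcg/mL

f = (1/2)^(τ/t½) = (1/2)^(11/3) ≈ 0.0787.
C₀ = D/Vd = 2284/261 ≈ 8.751 mcg/mL.
Before the 6th dose, 5 doses have been given. Superposition: Cmin = C₀·(f + f² + … + f^5).
≈ 8.751 × (0.0787 + 0.0062 + 0.0005 + 0.0000 + 0.0000) ≈ 8.751 × 0.0854 ≈ 0.747 mcg/mL.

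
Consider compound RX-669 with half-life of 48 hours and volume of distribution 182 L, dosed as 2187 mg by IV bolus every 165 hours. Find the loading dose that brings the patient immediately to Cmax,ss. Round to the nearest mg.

f = (1/2)^(165/48) ≈ 0.092302; accumulation ratio R = 1/(1−f) ≈ 1.10169.
Loading dose to hit Cmax,ss on first dose: D_load = D_maint·R ≈ 2187 × 1.10169 ≈ 2409.40 mg.

2409 mg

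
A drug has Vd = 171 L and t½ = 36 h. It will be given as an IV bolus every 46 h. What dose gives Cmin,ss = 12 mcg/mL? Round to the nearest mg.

2923 mg

τ/t½ = 46/36 ≈ 1.2778, so f = (1/2)^(46/36) ≈ 0.412430.
Cmin,ss = (D/Vd)·f/(1−f), so D = Cmin,ss·Vd·(1−f)/f.
D = 12 × 171 × (1−f)/f ≈ 12 × 171 × 1.42465 ≈ 2923.38 mg.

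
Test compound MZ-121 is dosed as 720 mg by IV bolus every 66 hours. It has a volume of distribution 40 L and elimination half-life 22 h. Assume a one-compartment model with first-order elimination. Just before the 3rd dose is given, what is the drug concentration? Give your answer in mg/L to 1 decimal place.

f = (1/2)^(τ/t½) = (1/2)^(66/22) ≈ 0.1250.
C₀ = D/Vd = 720/40 ≈ 18.000 mg/L.
Before the 3rd dose, 2 doses have been given. Superposition: Cmin = C₀·(f + f²).
≈ 18.000 × (0.1250 + 0.0156) ≈ 18.000 × 0.1406 ≈ 2.531 mg/L.

2.5 mg/L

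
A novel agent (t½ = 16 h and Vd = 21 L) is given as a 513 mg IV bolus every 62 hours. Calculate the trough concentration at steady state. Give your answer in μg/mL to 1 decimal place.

k = ln2/t½ = ln2/16 ≈ 0.043322 h⁻¹; fraction remaining f = e^(−kτ) = e^(−0.043322×62) ≈ 0.0682.
At steady state, accumulation factor R = 1/(1 − e^(−kτ)) ≈ 1.0732.
Single-dose peak C₀ = D/Vd = 513/21 ≈ 24.429 μg/mL.
Cmax,ss = C₀/(1 − f) ≈ 24.429/0.9318 ≈ 26.217 μg/mL.
One interval later, Cmin,ss = Cmax,ss·e^(−kτ) ≈ 26.217 × 0.0682 ≈ 1.788 μg/mL.

1.8 μg/mL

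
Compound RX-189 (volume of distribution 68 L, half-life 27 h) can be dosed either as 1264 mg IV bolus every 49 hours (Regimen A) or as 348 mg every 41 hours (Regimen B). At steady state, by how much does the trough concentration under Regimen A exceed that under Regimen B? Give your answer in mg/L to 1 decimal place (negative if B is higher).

4.6 mg/L

Regimen A: f = (1/2)^(49/27) ≈ 0.2842; Cmin,ss = (1264/68)·f/(1−f) ≈ 7.380 mg/L.
Regimen B: f = (1/2)^(41/27) ≈ 0.3490; Cmin,ss = (348/68)·f/(1−f) ≈ 2.744 mg/L.
Difference ≈ 7.380 − 2.744 ≈ 4.636 mg/L.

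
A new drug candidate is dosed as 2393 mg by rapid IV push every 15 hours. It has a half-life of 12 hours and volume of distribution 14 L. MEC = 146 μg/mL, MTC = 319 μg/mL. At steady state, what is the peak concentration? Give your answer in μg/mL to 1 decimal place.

294.9 μg/mL

Over one 15-h interval, 15/12 ≈ 1.25 half-lives elapse, leaving f ≈ 0.4204 of each dose.
At steady state, accumulation factor R = 1/(1 − e^(−kτ)) ≈ 1.7253.
Each bolus raises the concentration by D/Vd = 2393/14 ≈ 170.929 μg/mL.
Steady-state peak Cmax,ss = C₀·R ≈ 170.929 × 1.7253 ≈ 294.904 μg/mL.
Peak 294.9 μg/mL vs MTC 319 μg/mL: below toxic threshold.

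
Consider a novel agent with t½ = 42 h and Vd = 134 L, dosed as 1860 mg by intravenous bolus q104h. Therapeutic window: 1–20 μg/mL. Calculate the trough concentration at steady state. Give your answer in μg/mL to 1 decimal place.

k = ln2/t½ = ln2/42 ≈ 0.016504 h⁻¹; fraction remaining f = e^(−kτ) = e^(−0.016504×104) ≈ 0.1797.
Each bolus raises the concentration by D/Vd = 1860/134 ≈ 13.881 μg/mL.
Steady-state trough Cmin,ss = C₀·f/(1−f) ≈ 13.881 × 0.1797/0.8203 ≈ 3.041 μg/mL.
Trough 3.0 μg/mL vs MEC 1 μg/mL: adequate.

3.0 μg/mL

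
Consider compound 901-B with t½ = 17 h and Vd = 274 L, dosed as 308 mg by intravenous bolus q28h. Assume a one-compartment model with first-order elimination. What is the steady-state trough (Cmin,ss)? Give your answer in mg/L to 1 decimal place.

k = ln2/t½ = ln2/17 ≈ 0.040773 h⁻¹; fraction remaining f = e^(−kτ) = e^(−0.040773×28) ≈ 0.3193.
Single-dose peak C₀ = D/Vd = 308/274 ≈ 1.124 mg/L.
Steady-state trough Cmin,ss = C₀·f/(1−f) ≈ 1.124 × 0.3193/0.6807 ≈ 0.527 mg/L.

0.5 mg/L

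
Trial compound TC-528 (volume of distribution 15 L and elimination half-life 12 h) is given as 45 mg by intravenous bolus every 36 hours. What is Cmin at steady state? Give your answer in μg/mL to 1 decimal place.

The dosing interval is 3 half-lives, so f = 2^(−3) = 0.125.
At steady state, R = 1/(1 − 0.125) = 8/7.
Single-dose peak C₀ = D/Vd = 45/15 = 3 μg/mL.
Steady-state peak Cmax,ss = C₀·R = 3 × 8/7 ≈ 3.429 μg/mL.
Steady-state trough Cmin,ss = Cmax,ss·f ≈ 3.429 × 0.125 ≈ 0.429 μg/mL.

0.4 μg/mL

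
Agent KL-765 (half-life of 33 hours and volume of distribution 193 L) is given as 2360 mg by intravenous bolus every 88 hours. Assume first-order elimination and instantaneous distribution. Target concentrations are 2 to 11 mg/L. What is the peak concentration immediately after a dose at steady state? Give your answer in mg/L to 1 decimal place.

τ/t½ = 88/33 ≈ 2.6667, so fraction remaining f = (1/2)^(88/33) ≈ 0.1575.
Accumulation ratio R = 1/(1 − f) ≈ 1/0.8425 ≈ 1.1869.
Each bolus raises the concentration by D/Vd = 2360/193 ≈ 12.228 mg/L.
Cmax,ss = C₀/(1 − f) ≈ 12.228/0.8425 ≈ 14.514 mg/L.
Peak 14.5 mg/L vs MTC 11 mg/L: exceeds toxic threshold.

14.5 mg/L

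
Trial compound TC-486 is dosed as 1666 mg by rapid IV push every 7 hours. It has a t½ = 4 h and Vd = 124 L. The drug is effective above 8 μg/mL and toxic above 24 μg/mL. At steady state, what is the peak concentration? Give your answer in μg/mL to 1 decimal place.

τ/t½ = 7/4 ≈ 1.75, so fraction remaining f = (1/2)^(7/4) ≈ 0.2973.
At steady state, accumulation factor R = 1/(1 − e^(−kτ)) ≈ 1.4231.
Each bolus raises the concentration by D/Vd = 1666/124 ≈ 13.435 μg/mL.
Steady-state peak Cmax,ss = C₀·R ≈ 13.435 × 1.4231 ≈ 19.119 μg/mL.
Peak 19.1 μg/mL vs MTC 24 μg/mL: below toxic threshold.

19.1 μg/mL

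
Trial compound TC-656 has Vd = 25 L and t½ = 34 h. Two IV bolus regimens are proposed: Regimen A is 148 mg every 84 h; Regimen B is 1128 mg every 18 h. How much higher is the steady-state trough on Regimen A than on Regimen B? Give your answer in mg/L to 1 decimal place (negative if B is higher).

Regimen A: f = (1/2)^(84/34) ≈ 0.1804; Cmin,ss = (148/25)·f/(1−f) ≈ 1.303 mg/L.
Regimen B: f = (1/2)^(18/34) ≈ 0.6928; Cmin,ss = (1128/25)·f/(1−f) ≈ 101.755 mg/L.
Difference ≈ 1.303 − 101.755 ≈ -100.452 mg/L.

-100.5 mg/L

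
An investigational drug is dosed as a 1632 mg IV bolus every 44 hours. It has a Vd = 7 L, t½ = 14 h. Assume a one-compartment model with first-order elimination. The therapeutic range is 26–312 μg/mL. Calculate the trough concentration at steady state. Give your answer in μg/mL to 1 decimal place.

29.8 μg/mL

k = ln2/t½ = ln2/14 ≈ 0.049511 h⁻¹; fraction remaining f = e^(−kτ) = e^(−0.049511×44) ≈ 0.1132.
Each bolus raises the concentration by D/Vd = 1632/7 ≈ 233.143 μg/mL.
Steady-state trough Cmin,ss = C₀·f/(1−f) ≈ 233.143 × 0.1132/0.8868 ≈ 29.761 μg/mL.
Trough 29.8 μg/mL vs MEC 26 μg/mL: adequate.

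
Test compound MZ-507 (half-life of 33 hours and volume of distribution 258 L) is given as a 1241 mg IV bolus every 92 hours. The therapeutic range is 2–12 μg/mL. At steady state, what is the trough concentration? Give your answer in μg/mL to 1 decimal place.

0.8 μg/mL

Over one 92-h interval, 92/33 ≈ 2.7879 half-lives elapse, leaving f ≈ 0.1448 of each dose.
Accumulation ratio R = 1/(1 − f) ≈ 1/0.8552 ≈ 1.1693.
Each bolus raises the concentration by D/Vd = 1241/258 ≈ 4.810 μg/mL.
Cmax,ss = C₀/(1 − f) ≈ 4.810/0.8552 ≈ 5.624 μg/mL.
One interval later, Cmin,ss = Cmax,ss·e^(−kτ) ≈ 5.624 × 0.1448 ≈ 0.814 μg/mL.
Trough 0.8 μg/mL vs MEC 2 μg/mL: subtherapeutic.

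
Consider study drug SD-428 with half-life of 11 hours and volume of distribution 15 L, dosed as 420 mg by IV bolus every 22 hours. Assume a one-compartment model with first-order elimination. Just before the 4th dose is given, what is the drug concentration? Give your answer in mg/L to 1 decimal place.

f = (1/2)^(τ/t½) = (1/2)^(22/11) ≈ 0.2500.
C₀ = D/Vd = 420/15 ≈ 28.000 mg/L.
Before the 4th dose, 3 doses have been given. Superposition: Cmin = C₀·(f + f² + … + f^3).
≈ 28.000 × (0.2500 + 0.0625 + 0.0156) ≈ 28.000 × 0.3281 ≈ 9.187 mg/L.

9.2 mg/L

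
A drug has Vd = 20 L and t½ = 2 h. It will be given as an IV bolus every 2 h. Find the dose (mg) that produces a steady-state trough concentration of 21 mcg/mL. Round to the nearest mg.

420 mg

τ/t½ = 2/2 ≈ 1, so f = (1/2)^(2/2) ≈ 0.500000.
Cmin,ss = (D/Vd)·f/(1−f), so D = Cmin,ss·Vd·(1−f)/f.
D = 21 × 20 × (1−f)/f ≈ 21 × 20 × 1.00000 ≈ 420.00 mg.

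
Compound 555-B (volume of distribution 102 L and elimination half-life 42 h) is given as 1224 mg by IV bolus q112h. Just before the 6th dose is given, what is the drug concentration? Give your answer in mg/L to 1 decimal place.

2.2 mg/L

f = (1/2)^(τ/t½) = (1/2)^(112/42) ≈ 0.1575.
C₀ = D/Vd = 1224/102 ≈ 12.000 mg/L.
Before the 6th dose, 5 doses have been given. Superposition: Cmin = C₀·(f + f² + … + f^5).
≈ 12.000 × (0.1575 + 0.0248 + 0.0039 + 0.0006 + 0.0001) ≈ 12.000 × 0.1869 ≈ 2.243 mg/L.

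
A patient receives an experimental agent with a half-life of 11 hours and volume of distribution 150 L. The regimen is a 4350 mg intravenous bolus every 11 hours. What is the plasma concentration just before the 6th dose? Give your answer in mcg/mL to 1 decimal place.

f = (1/2)^(τ/t½) = (1/2)^(11/11) ≈ 0.5000.
C₀ = D/Vd = 4350/150 ≈ 29.000 mcg/mL.
Before the 6th dose, 5 doses have been given. Superposition: Cmin = C₀·(f + f² + … + f^5).
≈ 29.000 × (0.5000 + 0.2500 + 0.1250 + 0.0625 + 0.0313) ≈ 29.000 × 0.9688 ≈ 28.095 mcg/mL.

28.1 mcg/mL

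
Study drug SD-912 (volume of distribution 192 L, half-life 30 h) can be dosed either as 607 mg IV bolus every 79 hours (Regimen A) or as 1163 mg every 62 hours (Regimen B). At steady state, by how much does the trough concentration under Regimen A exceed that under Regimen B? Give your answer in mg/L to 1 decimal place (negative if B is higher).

Regimen A: f = (1/2)^(79/30) ≈ 0.1612; Cmin,ss = (607/192)·f/(1−f) ≈ 0.608 mg/L.
Regimen B: f = (1/2)^(62/30) ≈ 0.2387; Cmin,ss = (1163/192)·f/(1−f) ≈ 1.899 mg/L.
Difference ≈ 0.608 − 1.899 ≈ -1.291 mg/L.

-1.3 mg/L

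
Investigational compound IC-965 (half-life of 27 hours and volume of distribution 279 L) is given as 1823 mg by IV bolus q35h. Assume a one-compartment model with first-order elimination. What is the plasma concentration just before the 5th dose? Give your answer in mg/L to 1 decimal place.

4.4 mg/L

f = (1/2)^(τ/t½) = (1/2)^(35/27) ≈ 0.4072.
C₀ = D/Vd = 1823/279 ≈ 6.534 mg/L.
Before the 5th dose, 4 doses have been given. Superposition: Cmin = C₀·(f + f² + … + f^4).
≈ 6.534 × (0.4072 + 0.1658 + 0.0675 + 0.0275) ≈ 6.534 × 0.6680 ≈ 4.365 mg/L.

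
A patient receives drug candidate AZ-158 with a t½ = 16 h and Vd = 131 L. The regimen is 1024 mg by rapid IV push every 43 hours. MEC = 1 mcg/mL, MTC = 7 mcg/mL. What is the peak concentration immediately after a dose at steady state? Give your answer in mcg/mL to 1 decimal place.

9.3 mcg/mL

τ/t½ = 43/16 ≈ 2.6875, so fraction remaining f = (1/2)^(43/16) ≈ 0.1552.
Accumulation ratio R = 1/(1 − f) ≈ 1/0.8448 ≈ 1.1837.
Single-dose peak C₀ = D/Vd = 1024/131 ≈ 7.817 mcg/mL.
Steady-state peak Cmax,ss = C₀·R ≈ 7.817 × 1.1837 ≈ 9.253 mcg/mL.
Peak 9.3 mcg/mL vs MTC 7 mcg/mL: exceeds toxic threshold.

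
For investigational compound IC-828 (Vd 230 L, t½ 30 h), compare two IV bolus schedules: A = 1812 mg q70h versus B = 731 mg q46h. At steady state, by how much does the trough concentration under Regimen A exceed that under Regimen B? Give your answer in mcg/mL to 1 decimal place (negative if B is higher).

Regimen A: f = (1/2)^(70/30) ≈ 0.1984; Cmin,ss = (1812/230)·f/(1−f) ≈ 1.950 mcg/mL.
Regimen B: f = (1/2)^(46/30) ≈ 0.3455; Cmin,ss = (731/230)·f/(1−f) ≈ 1.678 mcg/mL.
Difference ≈ 1.950 − 1.678 ≈ 0.272 mcg/mL.

0.3 mcg/mL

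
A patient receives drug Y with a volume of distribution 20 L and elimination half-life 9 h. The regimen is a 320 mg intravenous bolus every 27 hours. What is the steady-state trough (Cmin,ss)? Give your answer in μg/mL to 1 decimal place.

2.3 μg/mL

τ = 27 h = 3 half-lives, so f = (1/2)^3 = 0.125.
Accumulation ratio R = 1/(1 − f) = 1/0.875 = 8/7.
Single-dose peak C₀ = D/Vd = 320/20 = 16 μg/mL.
Steady-state peak Cmax,ss = C₀·R = 16 × 8/7 ≈ 18.286 μg/mL.
Steady-state trough Cmin,ss = Cmax,ss·f ≈ 18.286 × 0.125 ≈ 2.286 μg/mL.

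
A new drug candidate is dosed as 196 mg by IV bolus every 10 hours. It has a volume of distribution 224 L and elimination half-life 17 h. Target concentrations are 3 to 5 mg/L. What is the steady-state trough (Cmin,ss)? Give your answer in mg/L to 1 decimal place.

k = ln2/t½ = ln2/17 ≈ 0.040773 h⁻¹; fraction remaining f = e^(−kτ) = e^(−0.040773×10) ≈ 0.6652.
Each bolus raises the concentration by D/Vd = 196/224 ≈ 0.875 mg/L.
Steady-state trough Cmin,ss = C₀·f/(1−f) ≈ 0.875 × 0.6652/0.3348 ≈ 1.739 mg/L.
Trough 1.7 mg/L vs MEC 3 mg/L: subtherapeutic.

1.7 mg/L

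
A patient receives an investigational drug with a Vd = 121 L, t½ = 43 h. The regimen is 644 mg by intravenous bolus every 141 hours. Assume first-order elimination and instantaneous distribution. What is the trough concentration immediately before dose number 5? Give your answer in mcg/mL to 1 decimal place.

f = (1/2)^(τ/t½) = (1/2)^(141/43) ≈ 0.1030.
C₀ = D/Vd = 644/121 ≈ 5.322 mcg/mL.
Before the 5th dose, 4 doses have been given. Superposition: Cmin = C₀·(f + f² + … + f^4).
≈ 5.322 × (0.1030 + 0.0106 + 0.0011 + 0.0001) ≈ 5.322 × 0.1148 ≈ 0.611 mcg/mL.

0.6 mcg/mL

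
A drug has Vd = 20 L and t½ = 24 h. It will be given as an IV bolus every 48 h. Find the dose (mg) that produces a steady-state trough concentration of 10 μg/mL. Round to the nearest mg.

600 mg

τ/t½ = 48/24 ≈ 2, so f = (1/2)^(48/24) ≈ 0.250000.
Cmin,ss = (D/Vd)·f/(1−f), so D = Cmin,ss·Vd·(1−f)/f.
D = 10 × 20 × (1−f)/f ≈ 10 × 20 × 3.00000 ≈ 600.00 mg.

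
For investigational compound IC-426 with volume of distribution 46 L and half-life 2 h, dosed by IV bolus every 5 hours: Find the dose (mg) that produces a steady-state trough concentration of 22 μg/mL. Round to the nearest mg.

τ/t½ = 5/2 ≈ 2.5, so f = (1/2)^(5/2) ≈ 0.176777.
Cmin,ss = (D/Vd)·f/(1−f), so D = Cmin,ss·Vd·(1−f)/f.
D = 22 × 46 × (1−f)/f ≈ 22 × 46 × 4.65684 ≈ 4712.72 mg.

4713 mg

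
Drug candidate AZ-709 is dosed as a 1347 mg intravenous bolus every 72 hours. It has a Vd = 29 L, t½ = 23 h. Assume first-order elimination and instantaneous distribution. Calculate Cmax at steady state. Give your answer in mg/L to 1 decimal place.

Over one 72-h interval, 72/23 ≈ 3.1304 half-lives elapse, leaving f ≈ 0.1142 of each dose.
At steady state, accumulation factor R = 1/(1 − e^(−kτ)) ≈ 1.1289.
Single-dose peak C₀ = D/Vd = 1347/29 ≈ 46.448 mg/L.
Steady-state peak Cmax,ss = C₀·R ≈ 46.448 × 1.1289 ≈ 52.435 mg/L.

52.4 mg/L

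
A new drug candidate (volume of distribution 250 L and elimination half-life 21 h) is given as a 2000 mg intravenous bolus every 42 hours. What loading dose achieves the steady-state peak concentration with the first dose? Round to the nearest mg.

f = (1/2)^(42/21) ≈ 0.250000; accumulation ratio R = 1/(1−f) ≈ 1.33333.
Loading dose to hit Cmax,ss on first dose: D_load = D_maint·R ≈ 2000 × 1.33333 ≈ 2666.66 mg.

2667 mg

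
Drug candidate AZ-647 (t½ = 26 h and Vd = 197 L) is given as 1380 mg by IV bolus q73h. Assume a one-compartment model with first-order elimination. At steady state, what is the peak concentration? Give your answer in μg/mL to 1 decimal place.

Over one 73-h interval, 73/26 ≈ 2.8077 half-lives elapse, leaving f ≈ 0.1428 of each dose.
Accumulation ratio R = 1/(1 − f) ≈ 1/0.8572 ≈ 1.1666.
Each bolus raises the concentration by D/Vd = 1380/197 ≈ 7.005 μg/mL.
Steady-state peak Cmax,ss = C₀·R ≈ 7.005 × 1.1666 ≈ 8.172 μg/mL.

8.2 μg/mL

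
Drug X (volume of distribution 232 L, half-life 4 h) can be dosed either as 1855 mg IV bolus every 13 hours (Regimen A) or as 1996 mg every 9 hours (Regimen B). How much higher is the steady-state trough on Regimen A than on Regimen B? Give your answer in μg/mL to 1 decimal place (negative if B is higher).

Regimen A: f = (1/2)^(13/4) ≈ 0.1051; Cmin,ss = (1855/232)·f/(1−f) ≈ 0.939 μg/mL.
Regimen B: f = (1/2)^(9/4) ≈ 0.2102; Cmin,ss = (1996/232)·f/(1−f) ≈ 2.290 μg/mL.
Difference ≈ 0.939 − 2.290 ≈ -1.351 μg/mL.

-1.4 μg/mL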